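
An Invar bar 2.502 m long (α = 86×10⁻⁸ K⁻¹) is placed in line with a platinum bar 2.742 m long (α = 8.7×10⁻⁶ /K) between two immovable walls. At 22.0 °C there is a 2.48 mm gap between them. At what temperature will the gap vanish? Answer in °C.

T = 117 °C

α₁L₁ = 2.15172×10⁻⁶ m/K, α₂L₂ = 2.38554×10⁻⁵ m/K → total 2.600712×10⁻⁵ m/K
ΔT = g/(α₁L₁+α₂L₂) = 2.48×10⁻³ / 2.600712×10⁻⁵ = 95.36 K
T = 22.0 + 95.36 = 117.36 °C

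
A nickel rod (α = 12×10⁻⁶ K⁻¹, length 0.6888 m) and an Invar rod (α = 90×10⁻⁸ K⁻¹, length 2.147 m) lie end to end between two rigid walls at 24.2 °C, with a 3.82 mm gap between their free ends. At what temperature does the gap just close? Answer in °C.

α₁L₁ = 8.2656×10⁻⁶ m/K, α₂L₂ = 1.9323×10⁻⁶ m/K → total 1.01979×10⁻⁵ m/K
ΔT = g/(α₁L₁+α₂L₂) = 3.82×10⁻³ / 1.01979×10⁻⁵ = 374.59 K
T = 24.2 + 374.59 = 398.79 °C

T = 399 °C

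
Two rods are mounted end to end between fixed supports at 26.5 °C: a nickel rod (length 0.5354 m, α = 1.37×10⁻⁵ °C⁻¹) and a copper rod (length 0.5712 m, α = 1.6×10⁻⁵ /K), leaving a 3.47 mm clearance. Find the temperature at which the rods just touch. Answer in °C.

T = 237 °C

α₁L₁ = 7.33498×10⁻⁶ m/K, α₂L₂ = 9.1392×10⁻⁶ m/K → total 1.647418×10⁻⁵ m/K
ΔT = g/(α₁L₁+α₂L₂) = 3.47×10⁻³ / 1.647418×10⁻⁵ = 210.63 K
T = 26.5 + 210.63 = 237.13 °C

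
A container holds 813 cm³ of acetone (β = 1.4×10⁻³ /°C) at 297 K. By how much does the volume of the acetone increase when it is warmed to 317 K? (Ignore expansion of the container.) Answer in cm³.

|ΔT| = |317 − 297| = 20 K
ΔV = βV₀ΔT = (1.4×10⁻³)(813)(20) = 22.8 cm³

ΔV = 22.8 cm³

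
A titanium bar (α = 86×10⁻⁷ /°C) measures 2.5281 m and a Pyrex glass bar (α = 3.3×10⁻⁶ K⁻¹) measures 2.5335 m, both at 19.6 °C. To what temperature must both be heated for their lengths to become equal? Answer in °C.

L₁(1 + α₁ΔT) = L₂(1 + α₂ΔT) ⇒ ΔT = (L₂ − L₁)/(α₁L₁ − α₂L₂)
L₂ − L₁ = 2.5335 − 2.5281 = 5.40×10⁻³ m
α₁L₁ − α₂L₂ = 86×10⁻⁷×2.5281 − 3.3×10⁻⁶×2.5335 = 1.338111×10⁻⁵ m/K
ΔT = 5.40×10⁻³ / 1.338111×10⁻⁵ = 403.554 K
T = 19.6 + 403.554 = 423.154 °C

T = 423.2 °C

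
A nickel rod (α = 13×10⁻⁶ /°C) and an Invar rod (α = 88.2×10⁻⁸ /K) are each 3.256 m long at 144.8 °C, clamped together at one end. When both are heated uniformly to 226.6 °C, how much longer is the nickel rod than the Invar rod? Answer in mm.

ΔT = 81.8 K
nickel: ΔL = 13×10⁻⁶ × 3.256 m × 81.8 = 3.4624×10⁻³ m = 3.4624 mm
Invar: ΔL = 88.2×10⁻⁸ × 3.256 m × 81.8 = 2.3491×10⁻⁴ m = 0.23491 mm
difference = 3.4624 − 0.23491 = 3.22749 mm

3.23 mm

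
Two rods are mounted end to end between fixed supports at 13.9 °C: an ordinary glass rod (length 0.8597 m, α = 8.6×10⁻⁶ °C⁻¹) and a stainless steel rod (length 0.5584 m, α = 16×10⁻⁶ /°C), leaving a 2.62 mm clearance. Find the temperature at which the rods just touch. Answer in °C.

T = 174 °C

α₁L₁ = 7.39342×10⁻⁶ m/K, α₂L₂ = 8.9344×10⁻⁶ m/K → total 1.632782×10⁻⁵ m/K
ΔT = g/(α₁L₁+α₂L₂) = 2.62×10⁻³ / 1.632782×10⁻⁵ = 160.46 K
T = 13.9 + 160.46 = 174.36 °C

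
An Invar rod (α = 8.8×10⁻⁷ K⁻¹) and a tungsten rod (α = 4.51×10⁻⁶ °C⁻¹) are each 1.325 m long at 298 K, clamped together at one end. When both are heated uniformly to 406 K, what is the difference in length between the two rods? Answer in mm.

0.519 mm

ΔT = 108 K
Invar: ΔL = 8.8×10⁻⁷ × 1.325 m × 108 = 1.2593×10⁻⁴ m = 0.12593 mm
tungsten: ΔL = 4.51×10⁻⁶ × 1.325 m × 108 = 6.4538×10⁻⁴ m = 0.64538 mm
difference = 0.64538 − 0.12593 = 0.51945 mm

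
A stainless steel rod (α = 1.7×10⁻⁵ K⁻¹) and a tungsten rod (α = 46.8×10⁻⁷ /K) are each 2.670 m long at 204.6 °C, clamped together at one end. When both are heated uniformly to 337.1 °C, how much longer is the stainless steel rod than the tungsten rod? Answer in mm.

ΔT = 132.5 K
stainless steel: ΔL = 1.7×10⁻⁵ × 2.670 m × 132.5 = 6.0142×10⁻³ m = 6.0142 mm
tungsten: ΔL = 46.8×10⁻⁷ × 2.670 m × 132.5 = 1.6557×10⁻³ m = 1.6557 mm
difference = 6.0142 − 1.6557 = 4.3585 mm

4.36 mm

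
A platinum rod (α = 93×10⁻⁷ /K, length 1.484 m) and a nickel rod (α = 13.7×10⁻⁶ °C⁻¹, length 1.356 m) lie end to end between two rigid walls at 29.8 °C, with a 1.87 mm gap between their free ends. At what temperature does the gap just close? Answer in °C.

T = 87.6 °C

Gap closes when ΔL₁ + ΔL₂ = 1.87 mm = 1.87×10⁻³ m
(α₁L₁ + α₂L₂)ΔT = g
α₁L₁ + α₂L₂ = 93×10⁻⁷×1.484 + 13.7×10⁻⁶×1.356 = 3.23784×10⁻⁵ m/K
ΔT = 1.87×10⁻³ / 3.23784×10⁻⁵ = 57.755 K
T = 29.8 + 57.755 = 87.555 °C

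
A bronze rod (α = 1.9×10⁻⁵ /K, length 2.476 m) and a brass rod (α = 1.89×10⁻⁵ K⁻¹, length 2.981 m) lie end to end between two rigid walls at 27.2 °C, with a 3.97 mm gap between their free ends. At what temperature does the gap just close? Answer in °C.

T = 65.6 °C

Gap closes when ΔL₁ + ΔL₂ = 3.97 mm = 3.97×10⁻³ m
(α₁L₁ + α₂L₂)ΔT = g
α₁L₁ + α₂L₂ = 1.9×10⁻⁵×2.476 + 1.89×10⁻⁵×2.981 = 1.033849×10⁻⁴ m/K
ΔT = 3.97×10⁻³ / 1.033849×10⁻⁴ = 38.400 K
T = 27.2 + 38.400 = 65.600 °C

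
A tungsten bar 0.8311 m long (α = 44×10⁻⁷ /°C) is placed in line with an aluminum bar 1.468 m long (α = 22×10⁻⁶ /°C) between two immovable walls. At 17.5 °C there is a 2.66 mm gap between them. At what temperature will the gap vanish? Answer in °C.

α₁L₁ = 3.65684×10⁻⁶ m/K, α₂L₂ = 3.2296×10⁻⁵ m/K → total 3.595284×10⁻⁵ m/K
ΔT = g/(α₁L₁+α₂L₂) = 2.66×10⁻³ / 3.595284×10⁻⁵ = 73.986 K
T = 17.5 + 73.986 = 91.486 °C

T = 91.5 °C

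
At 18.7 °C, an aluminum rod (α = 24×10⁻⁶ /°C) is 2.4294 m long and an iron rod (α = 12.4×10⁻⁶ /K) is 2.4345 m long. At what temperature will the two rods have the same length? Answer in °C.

T = 200.1 °C

L₁(1 + α₁ΔT) = L₂(1 + α₂ΔT) ⇒ ΔT = (L₂ − L₁)/(α₁L₁ − α₂L₂)
L₂ − L₁ = 2.4345 − 2.4294 = 5.10×10⁻³ m
α₁L₁ − α₂L₂ = 24×10⁻⁶×2.4294 − 12.4×10⁻⁶×2.4345 = 2.81178×10⁻⁵ m/K
ΔT = 5.10×10⁻³ / 2.81178×10⁻⁵ = 181.380 K
T = 18.7 + 181.380 = 200.080 °C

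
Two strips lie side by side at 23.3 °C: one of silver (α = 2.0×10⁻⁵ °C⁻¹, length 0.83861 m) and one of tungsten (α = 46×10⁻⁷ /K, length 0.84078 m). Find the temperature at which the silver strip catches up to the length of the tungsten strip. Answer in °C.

Equal length when α₁L₁ΔT − α₂L₂ΔT = L₂ − L₁ = 2.17×10⁻³ m
α₁L₁ = 1.67722×10⁻⁵, α₂L₂ = 3.867588×10⁻⁶ → Δ(αL) = 1.2904612×10⁻⁵ m/K
ΔT = 2.17×10⁻³ / 1.2904612×10⁻⁵ = 168.157 K, so T = 23.3 + 168.157 = 191.457 °C

T = 191.5 °C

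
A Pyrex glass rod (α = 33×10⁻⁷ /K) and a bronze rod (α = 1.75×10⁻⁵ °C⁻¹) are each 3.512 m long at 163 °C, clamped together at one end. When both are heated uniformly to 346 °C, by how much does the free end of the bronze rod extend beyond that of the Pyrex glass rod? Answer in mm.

9.13 mm

ΔT = 183 K
Pyrex glass: ΔL = 33×10⁻⁷ × 3.512 m × 183 = 2.1209×10⁻³ m = 2.1209 mm
bronze: ΔL = 1.75×10⁻⁵ × 3.512 m × 183 = 1.1247×10⁻² m = 11.247 mm
difference = 11.247 − 2.1209 = 9.1261 mm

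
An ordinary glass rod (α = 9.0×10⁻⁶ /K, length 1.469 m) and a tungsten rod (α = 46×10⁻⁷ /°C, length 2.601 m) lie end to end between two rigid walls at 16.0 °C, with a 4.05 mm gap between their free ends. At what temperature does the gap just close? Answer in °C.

T = 177 °C

Gap closes when ΔL₁ + ΔL₂ = 4.05 mm = 4.05×10⁻³ m
(α₁L₁ + α₂L₂)ΔT = g
α₁L₁ + α₂L₂ = 9.0×10⁻⁶×1.469 + 46×10⁻⁷×2.601 = 2.51856×10⁻⁵ m/K
ΔT = 4.05×10⁻³ / 2.51856×10⁻⁵ = 160.81 K
T = 16.0 + 160.81 = 176.81 °C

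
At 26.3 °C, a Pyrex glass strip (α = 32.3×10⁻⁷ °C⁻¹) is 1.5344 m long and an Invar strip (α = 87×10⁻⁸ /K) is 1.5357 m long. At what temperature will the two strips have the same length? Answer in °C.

L₁(1 + α₁ΔT) = L₂(1 + α₂ΔT) ⇒ ΔT = (L₂ − L₁)/(α₁L₁ − α₂L₂)
L₂ − L₁ = 1.5357 − 1.5344 = 1.30×10⁻³ m
α₁L₁ − α₂L₂ = 32.3×10⁻⁷×1.5344 − 87×10⁻⁸×1.5357 = 3.620053×10⁻⁶ m/K
ΔT = 1.30×10⁻³ / 3.620053×10⁻⁶ = 359.111 K
T = 26.3 + 359.111 = 385.411 °C

T = 385.4 °C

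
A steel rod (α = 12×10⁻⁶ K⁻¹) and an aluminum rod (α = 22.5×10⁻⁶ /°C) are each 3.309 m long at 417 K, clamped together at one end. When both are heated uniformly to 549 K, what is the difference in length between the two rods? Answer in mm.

ΔT = 132 K
steel: ΔL = 12×10⁻⁶ × 3.309 m × 132 = 5.2415×10⁻³ m = 5.2415 mm
aluminum: ΔL = 22.5×10⁻⁶ × 3.309 m × 132 = 9.8277×10⁻³ m = 9.8277 mm
difference = 9.8277 − 5.2415 = 4.5862 mm

4.59 mm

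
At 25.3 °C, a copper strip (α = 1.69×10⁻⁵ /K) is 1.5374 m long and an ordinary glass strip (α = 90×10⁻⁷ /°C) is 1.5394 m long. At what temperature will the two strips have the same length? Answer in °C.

L₁(1 + α₁ΔT) = L₂(1 + α₂ΔT) ⇒ ΔT = (L₂ − L₁)/(α₁L₁ − α₂L₂)
L₂ − L₁ = 1.5394 − 1.5374 = 2.00×10⁻³ m
α₁L₁ − α₂L₂ = 1.69×10⁻⁵×1.5374 − 90×10⁻⁷×1.5394 = 1.212746×10⁻⁵ m/K
ΔT = 2.00×10⁻³ / 1.212746×10⁻⁵ = 164.915 K
T = 25.3 + 164.915 = 190.215 °C

T = 190.2 °C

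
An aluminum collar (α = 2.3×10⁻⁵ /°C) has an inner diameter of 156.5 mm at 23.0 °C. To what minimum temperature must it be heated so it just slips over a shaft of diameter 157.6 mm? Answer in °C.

T = 329 °C

Required Δd = 157.6 − 156.5 = 1.1 mm
Δd = αd₀ΔT ⇒ ΔT = Δd/(αd₀) = 1.1 / (2.3×10⁻⁵ × 156.5) = 305.60 K
T_min = 23.0 + 305.60 = 328.60 °C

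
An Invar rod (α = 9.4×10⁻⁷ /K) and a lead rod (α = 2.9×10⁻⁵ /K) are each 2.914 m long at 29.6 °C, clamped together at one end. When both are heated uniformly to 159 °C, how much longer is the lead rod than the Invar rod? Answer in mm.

10.6 mm

ΔT = 129.4 K
Invar: ΔL = 9.4×10⁻⁷ × 2.914 m × 129.4 = 3.5445×10⁻⁴ m = 0.35445 mm
lead: ΔL = 2.9×10⁻⁵ × 2.914 m × 129.4 = 1.0935×10⁻² m = 10.935 mm
difference = 10.935 − 0.35445 = 10.58055 mm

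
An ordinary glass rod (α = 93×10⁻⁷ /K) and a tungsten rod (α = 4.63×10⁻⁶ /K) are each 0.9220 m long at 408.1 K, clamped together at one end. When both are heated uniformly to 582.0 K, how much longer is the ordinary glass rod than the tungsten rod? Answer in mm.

0.749 mm

ΔT = 173.9 K
ordinary glass: ΔL = 93×10⁻⁷ × 0.9220 m × 173.9 = 1.4911×10⁻³ m = 1.4911 mm
tungsten: ΔL = 4.63×10⁻⁶ × 0.9220 m × 173.9 = 7.4235×10⁻⁴ m = 0.74235 mm
difference = 1.4911 − 0.74235 = 0.74875 mm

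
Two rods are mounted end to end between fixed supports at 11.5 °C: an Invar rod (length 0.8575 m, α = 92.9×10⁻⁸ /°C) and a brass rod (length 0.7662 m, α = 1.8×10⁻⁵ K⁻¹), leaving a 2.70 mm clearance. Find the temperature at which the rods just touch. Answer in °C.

Gap closes when ΔL₁ + ΔL₂ = 2.70 mm = 2.70×10⁻³ m
(α₁L₁ + α₂L₂)ΔT = g
α₁L₁ + α₂L₂ = 92.9×10⁻⁸×0.8575 + 1.8×10⁻⁵×0.7662 = 1.45882175×10⁻⁵ m/K
ΔT = 2.70×10⁻³ / 1.45882175×10⁻⁵ = 185.08 K
T = 11.5 + 185.08 = 196.58 °C

T = 197 °C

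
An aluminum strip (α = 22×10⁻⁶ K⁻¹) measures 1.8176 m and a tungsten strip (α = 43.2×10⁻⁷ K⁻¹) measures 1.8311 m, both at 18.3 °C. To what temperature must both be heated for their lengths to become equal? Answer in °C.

Equal length when α₁L₁ΔT − α₂L₂ΔT = L₂ − L₁ = 1.35×10⁻² m
α₁L₁ = 3.99872×10⁻⁵, α₂L₂ = 7.910352×10⁻⁶ → Δ(αL) = 3.2076848×10⁻⁵ m/K
ΔT = 1.35×10⁻² / 3.2076848×10⁻⁵ = 420.864 K, so T = 18.3 + 420.864 = 439.164 °C

T = 439.2 °C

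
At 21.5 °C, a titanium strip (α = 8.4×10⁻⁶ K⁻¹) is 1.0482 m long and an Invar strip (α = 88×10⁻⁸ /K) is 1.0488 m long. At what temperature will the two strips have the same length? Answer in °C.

T = 97.62 °C

Equal length when α₁L₁ΔT − α₂L₂ΔT = L₂ − L₁ = 6.00×10⁻⁴ m
α₁L₁ = 8.80488×10⁻⁶, α₂L₂ = 9.22944×10⁻⁷ → Δ(αL) = 7.881936×10⁻⁶ m/K
ΔT = 6.00×10⁻⁴ / 7.881936×10⁻⁶ = 76.1234 K, so T = 21.5 + 76.1234 = 97.6234 °C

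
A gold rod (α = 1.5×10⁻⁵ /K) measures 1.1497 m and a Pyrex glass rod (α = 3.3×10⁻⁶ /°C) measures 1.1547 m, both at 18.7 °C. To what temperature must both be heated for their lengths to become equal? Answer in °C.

L₁(1 + α₁ΔT) = L₂(1 + α₂ΔT) ⇒ ΔT = (L₂ − L₁)/(α₁L₁ − α₂L₂)
L₂ − L₁ = 1.1547 − 1.1497 = 5.00×10⁻³ m
α₁L₁ − α₂L₂ = 1.5×10⁻⁵×1.1497 − 3.3×10⁻⁶×1.1547 = 1.343499×10⁻⁵ m/K
ΔT = 5.00×10⁻³ / 1.343499×10⁻⁵ = 372.163 K
T = 18.7 + 372.163 = 390.863 °C

T = 390.9 °C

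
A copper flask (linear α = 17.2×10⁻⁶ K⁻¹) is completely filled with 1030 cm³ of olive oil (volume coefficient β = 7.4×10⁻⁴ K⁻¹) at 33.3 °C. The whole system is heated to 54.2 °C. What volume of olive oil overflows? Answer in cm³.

14.8 cm³

The flask also expands: β_container ≈ 3α = 5.16×10⁻⁵ /K
Net overflow = V₀(β_liq − 3α_cont)ΔT
β − 3α = 7.40×10⁻⁴ − 5.16×10⁻⁵ = 6.884×10⁻⁴ /K; ΔT = 20.9 K
ΔV = 1030 × 6.884×10⁻⁴ × 20.9 = 14.8 cm³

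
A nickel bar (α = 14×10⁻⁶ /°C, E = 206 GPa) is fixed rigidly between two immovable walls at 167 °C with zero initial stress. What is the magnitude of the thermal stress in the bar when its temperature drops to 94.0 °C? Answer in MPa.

Fully constrained: the free strain ε = αΔT is blocked, so σ = Eε = EαΔT.
|ΔT| = 73.0 K
σ = 206×10⁹ × 14×10⁻⁶ × 73.0 = 2.11×10⁸ Pa

σ = 211 MPa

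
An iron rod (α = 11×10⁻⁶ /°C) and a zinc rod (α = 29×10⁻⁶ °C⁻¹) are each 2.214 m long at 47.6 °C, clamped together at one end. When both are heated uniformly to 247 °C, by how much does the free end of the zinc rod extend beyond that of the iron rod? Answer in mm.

7.95 mm

ΔT = 199.4 K
iron: ΔL = 11×10⁻⁶ × 2.214 m × 199.4 = 4.8562×10⁻³ m = 4.8562 mm
zinc: ΔL = 29×10⁻⁶ × 2.214 m × 199.4 = 1.2803×10⁻² m = 12.803 mm
difference = 12.803 − 4.8562 = 7.9468 mm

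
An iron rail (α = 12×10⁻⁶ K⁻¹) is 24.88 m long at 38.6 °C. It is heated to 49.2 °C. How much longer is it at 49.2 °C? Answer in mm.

|ΔT| = |49.2 − 38.6| = 10.6 K
ΔL = αL₀ΔT = (12×10⁻⁶)(24.88)(10.6) = 3.16×10⁻³ m

ΔL = 3.16 mm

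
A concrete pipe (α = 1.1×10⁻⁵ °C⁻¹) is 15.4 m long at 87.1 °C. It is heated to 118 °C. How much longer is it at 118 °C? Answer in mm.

|ΔT| = |118 − 87.1| = 30.9 K
ΔL = αL₀ΔT = (1.1×10⁻⁵)(15.4)(30.9) = 5.23×10⁻³ m

ΔL = 5.23 mm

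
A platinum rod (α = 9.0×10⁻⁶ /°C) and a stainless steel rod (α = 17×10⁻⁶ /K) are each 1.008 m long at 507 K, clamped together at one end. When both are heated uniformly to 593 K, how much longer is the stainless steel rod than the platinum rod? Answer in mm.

0.694 mm

ΔT = 86 K
platinum: ΔL = 9.0×10⁻⁶ × 1.008 m × 86 = 7.8019×10⁻⁴ m = 0.78019 mm
stainless steel: ΔL = 17×10⁻⁶ × 1.008 m × 86 = 1.4737×10⁻³ m = 1.4737 mm
difference = 1.4737 − 0.78019 = 0.69351 mm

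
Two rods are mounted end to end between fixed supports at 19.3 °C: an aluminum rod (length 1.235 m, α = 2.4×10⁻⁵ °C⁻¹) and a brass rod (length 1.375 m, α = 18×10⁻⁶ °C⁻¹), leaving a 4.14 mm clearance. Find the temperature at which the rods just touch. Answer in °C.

T = 95.4 °C

α₁L₁ = 2.964×10⁻⁵ m/K, α₂L₂ = 2.475×10⁻⁵ m/K → total 5.439×10⁻⁵ m/K
ΔT = g/(α₁L₁+α₂L₂) = 4.14×10⁻³ / 5.439×10⁻⁵ = 76.117 K
T = 19.3 + 76.117 = 95.417 °C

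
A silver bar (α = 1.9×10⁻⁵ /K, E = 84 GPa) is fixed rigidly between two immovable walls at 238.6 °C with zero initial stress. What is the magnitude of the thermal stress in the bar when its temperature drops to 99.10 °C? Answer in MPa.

Fully constrained: the free strain ε = αΔT is blocked, so σ = Eε = EαΔT.
|ΔT| = 139.50 K
σ = 84.0×10⁹ × 1.9×10⁻⁵ × 139.50 = 2.23×10⁸ Pa

σ = 223 MPa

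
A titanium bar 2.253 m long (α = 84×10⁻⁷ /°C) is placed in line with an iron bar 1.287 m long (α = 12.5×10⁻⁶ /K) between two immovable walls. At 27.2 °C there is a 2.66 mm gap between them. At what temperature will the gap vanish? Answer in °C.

Gap closes when ΔL₁ + ΔL₂ = 2.66 mm = 2.66×10⁻³ m
(α₁L₁ + α₂L₂)ΔT = g
α₁L₁ + α₂L₂ = 84×10⁻⁷×2.253 + 12.5×10⁻⁶×1.287 = 3.50127×10⁻⁵ m/K
ΔT = 2.66×10⁻³ / 3.50127×10⁻⁵ = 75.97 K
T = 27.2 + 75.97 = 103.17 °C

T = 103 °C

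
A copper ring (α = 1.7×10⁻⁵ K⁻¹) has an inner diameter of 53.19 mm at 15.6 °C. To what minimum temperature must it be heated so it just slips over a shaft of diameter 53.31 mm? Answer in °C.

Required Δd = 53.31 − 53.19 = 0.12 mm
Δd = αd₀ΔT ⇒ ΔT = Δd/(αd₀) = 0.12 / (1.7×10⁻⁵ × 53.19) = 132.71 K
T_min = 15.6 + 132.71 = 148.31 °C

T = 148 °C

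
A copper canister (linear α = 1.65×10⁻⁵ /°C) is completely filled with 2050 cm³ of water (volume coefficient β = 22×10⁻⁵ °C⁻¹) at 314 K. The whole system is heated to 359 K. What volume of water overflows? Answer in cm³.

The canister also expands: β_container ≈ 3α = 4.95×10⁻⁵ /K
Net overflow = V₀(β_liq − 3α_cont)ΔT
β − 3α = 2.20×10⁻⁴ − 4.95×10⁻⁵ = 1.705×10⁻⁴ /K; ΔT = 45 K
ΔV = 2050 × 1.705×10⁻⁴ × 45 = 15.7 cm³

15.7 cm³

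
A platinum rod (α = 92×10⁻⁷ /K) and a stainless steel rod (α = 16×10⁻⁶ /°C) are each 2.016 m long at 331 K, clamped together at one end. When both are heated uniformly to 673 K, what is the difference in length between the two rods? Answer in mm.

ΔT = 342 K
platinum: ΔL = 92×10⁻⁷ × 2.016 m × 342 = 6.3431×10⁻³ m = 6.3431 mm
stainless steel: ΔL = 16×10⁻⁶ × 2.016 m × 342 = 1.1032×10⁻² m = 11.032 mm
difference = 11.032 − 6.3431 = 4.6889 mm

4.69 mm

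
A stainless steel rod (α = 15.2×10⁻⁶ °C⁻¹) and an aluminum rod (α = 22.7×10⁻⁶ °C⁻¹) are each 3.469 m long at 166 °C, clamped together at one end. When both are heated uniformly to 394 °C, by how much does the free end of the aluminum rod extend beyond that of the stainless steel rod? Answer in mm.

5.93 mm

ΔT = 228 K
stainless steel: ΔL = 15.2×10⁻⁶ × 3.469 m × 228 = 1.2022×10⁻² m = 12.022 mm
aluminum: ΔL = 22.7×10⁻⁶ × 3.469 m × 228 = 1.7954×10⁻² m = 17.954 mm
difference = 17.954 − 12.022 = 5.932 mm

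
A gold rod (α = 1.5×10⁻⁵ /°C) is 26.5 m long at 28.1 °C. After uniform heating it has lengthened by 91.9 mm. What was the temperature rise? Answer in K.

ΔL = αL₀ΔT ⇒ ΔT = ΔL / (αL₀)
ΔT = 91.9×10⁻³ m / (1.5×10⁻⁵ × 26.5 m) = 231.19 K

ΔT = 231 K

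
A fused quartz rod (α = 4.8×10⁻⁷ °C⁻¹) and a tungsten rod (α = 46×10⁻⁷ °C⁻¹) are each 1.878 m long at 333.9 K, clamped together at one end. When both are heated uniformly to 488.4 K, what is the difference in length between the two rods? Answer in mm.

1.20 mm

ΔT = 154.5 K
fused quartz: ΔL = 4.8×10⁻⁷ × 1.878 m × 154.5 = 1.3927×10⁻⁴ m = 0.13927 mm
tungsten: ΔL = 46×10⁻⁷ × 1.878 m × 154.5 = 1.3347×10⁻³ m = 1.3347 mm
difference = 1.3347 − 0.13927 = 1.19543 mm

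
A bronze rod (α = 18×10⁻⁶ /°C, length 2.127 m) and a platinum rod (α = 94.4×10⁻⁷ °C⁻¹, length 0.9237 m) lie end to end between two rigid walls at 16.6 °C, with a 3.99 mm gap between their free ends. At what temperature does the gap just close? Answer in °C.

Gap closes when ΔL₁ + ΔL₂ = 3.99 mm = 3.99×10⁻³ m
(α₁L₁ + α₂L₂)ΔT = g
α₁L₁ + α₂L₂ = 18×10⁻⁶×2.127 + 94.4×10⁻⁷×0.9237 = 4.7005728×10⁻⁵ m/K
ΔT = 3.99×10⁻³ / 4.7005728×10⁻⁵ = 84.88 K
T = 16.6 + 84.88 = 101.48 °C

T = 101 °C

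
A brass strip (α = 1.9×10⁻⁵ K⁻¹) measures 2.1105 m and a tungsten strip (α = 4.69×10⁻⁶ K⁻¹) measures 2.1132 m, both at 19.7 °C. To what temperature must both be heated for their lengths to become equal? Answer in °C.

T = 109.1 °C

L₁(1 + α₁ΔT) = L₂(1 + α₂ΔT) ⇒ ΔT = (L₂ − L₁)/(α₁L₁ − α₂L₂)
L₂ − L₁ = 2.1132 − 2.1105 = 2.70×10⁻³ m
α₁L₁ − α₂L₂ = 1.9×10⁻⁵×2.1105 − 4.69×10⁻⁶×2.1132 = 3.0188592×10⁻⁵ m/K
ΔT = 2.70×10⁻³ / 3.0188592×10⁻⁵ = 89.438 K
T = 19.7 + 89.438 = 109.138 °C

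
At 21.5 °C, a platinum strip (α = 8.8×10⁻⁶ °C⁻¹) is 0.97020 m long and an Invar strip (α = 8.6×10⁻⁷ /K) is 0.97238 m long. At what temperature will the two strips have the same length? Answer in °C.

T = 304.6 °C

Equal length when α₁L₁ΔT − α₂L₂ΔT = L₂ − L₁ = 2.18×10⁻³ m
α₁L₁ = 8.53776×10⁻⁶, α₂L₂ = 8.362468×10⁻⁷ → Δ(αL) = 7.7015132×10⁻⁶ m/K
ΔT = 2.18×10⁻³ / 7.7015132×10⁻⁶ = 283.061 K, so T = 21.5 + 283.061 = 304.561 °C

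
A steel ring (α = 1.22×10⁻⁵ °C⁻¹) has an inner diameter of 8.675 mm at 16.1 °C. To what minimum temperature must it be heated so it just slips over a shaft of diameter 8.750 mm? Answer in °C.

Required Δd = 8.750 − 8.675 = 0.075 mm
Δd = αd₀ΔT ⇒ ΔT = Δd/(αd₀) = 0.075 / (1.22×10⁻⁵ × 8.675) = 708.65 K
T_min = 16.1 + 708.65 = 724.75 °C

T = 725 °C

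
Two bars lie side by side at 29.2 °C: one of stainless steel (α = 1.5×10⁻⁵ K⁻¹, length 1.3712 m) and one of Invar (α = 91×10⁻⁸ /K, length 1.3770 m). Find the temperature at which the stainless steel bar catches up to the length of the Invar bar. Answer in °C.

L₁(1 + α₁ΔT) = L₂(1 + α₂ΔT) ⇒ ΔT = (L₂ − L₁)/(α₁L₁ − α₂L₂)
L₂ − L₁ = 1.3770 − 1.3712 = 5.80×10⁻³ m
α₁L₁ − α₂L₂ = 1.5×10⁻⁵×1.3712 − 91×10⁻⁸×1.3770 = 1.931493×10⁻⁵ m/K
ΔT = 5.80×10⁻³ / 1.931493×10⁻⁵ = 300.286 K
T = 29.2 + 300.286 = 329.486 °C

T = 329.5 °C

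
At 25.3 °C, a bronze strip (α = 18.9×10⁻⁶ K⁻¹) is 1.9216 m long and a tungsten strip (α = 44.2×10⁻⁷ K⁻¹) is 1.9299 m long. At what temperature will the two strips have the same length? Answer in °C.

T = 324.0 °C

L₁(1 + α₁ΔT) = L₂(1 + α₂ΔT) ⇒ ΔT = (L₂ − L₁)/(α₁L₁ − α₂L₂)
L₂ − L₁ = 1.9299 − 1.9216 = 8.30×10⁻³ m
α₁L₁ − α₂L₂ = 18.9×10⁻⁶×1.9216 − 44.2×10⁻⁷×1.9299 = 2.7788082×10⁻⁵ m/K
ΔT = 8.30×10⁻³ / 2.7788082×10⁻⁵ = 298.689 K
T = 25.3 + 298.689 = 323.989 °C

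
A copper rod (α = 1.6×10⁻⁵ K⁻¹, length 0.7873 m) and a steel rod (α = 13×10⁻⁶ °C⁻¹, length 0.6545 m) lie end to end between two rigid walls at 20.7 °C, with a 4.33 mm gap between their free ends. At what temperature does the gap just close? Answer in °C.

Gap closes when ΔL₁ + ΔL₂ = 4.33 mm = 4.33×10⁻³ m
(α₁L₁ + α₂L₂)ΔT = g
α₁L₁ + α₂L₂ = 1.6×10⁻⁵×0.7873 + 13×10⁻⁶×0.6545 = 2.11053×10⁻⁵ m/K
ΔT = 4.33×10⁻³ / 2.11053×10⁻⁵ = 205.16 K
T = 20.7 + 205.16 = 225.86 °C

T = 226 °C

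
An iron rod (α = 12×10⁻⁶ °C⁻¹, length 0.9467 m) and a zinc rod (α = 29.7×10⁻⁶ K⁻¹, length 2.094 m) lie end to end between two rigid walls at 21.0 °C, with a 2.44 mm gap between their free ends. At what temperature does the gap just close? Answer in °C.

T = 54.2 °C

Gap closes when ΔL₁ + ΔL₂ = 2.44 mm = 2.44×10⁻³ m
(α₁L₁ + α₂L₂)ΔT = g
α₁L₁ + α₂L₂ = 12×10⁻⁶×0.9467 + 29.7×10⁻⁶×2.094 = 7.35522×10⁻⁵ m/K
ΔT = 2.44×10⁻³ / 7.35522×10⁻⁵ = 33.174 K
T = 21.0 + 33.174 = 54.174 °C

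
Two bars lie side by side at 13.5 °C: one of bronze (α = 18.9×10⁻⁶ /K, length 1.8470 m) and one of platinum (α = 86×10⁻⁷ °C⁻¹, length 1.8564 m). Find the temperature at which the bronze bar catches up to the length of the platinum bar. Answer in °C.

L₁(1 + α₁ΔT) = L₂(1 + α₂ΔT) ⇒ ΔT = (L₂ − L₁)/(α₁L₁ − α₂L₂)
L₂ − L₁ = 1.8564 − 1.8470 = 9.40×10⁻³ m
α₁L₁ − α₂L₂ = 18.9×10⁻⁶×1.8470 − 86×10⁻⁷×1.8564 = 1.894326×10⁻⁵ m/K
ΔT = 9.40×10⁻³ / 1.894326×10⁻⁵ = 496.219 K
T = 13.5 + 496.219 = 509.719 °C

T = 509.7 °C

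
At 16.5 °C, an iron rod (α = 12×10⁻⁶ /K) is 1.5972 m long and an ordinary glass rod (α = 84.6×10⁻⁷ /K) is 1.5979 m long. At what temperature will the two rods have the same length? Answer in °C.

L₁(1 + α₁ΔT) = L₂(1 + α₂ΔT) ⇒ ΔT = (L₂ − L₁)/(α₁L₁ − α₂L₂)
L₂ − L₁ = 1.5979 − 1.5972 = 7.00×10⁻⁴ m
α₁L₁ − α₂L₂ = 12×10⁻⁶×1.5972 − 84.6×10⁻⁷×1.5979 = 5.648166×10⁻⁶ m/K
ΔT = 7.00×10⁻⁴ / 5.648166×10⁻⁶ = 123.934 K
T = 16.5 + 123.934 = 140.434 °C

T = 140.4 °C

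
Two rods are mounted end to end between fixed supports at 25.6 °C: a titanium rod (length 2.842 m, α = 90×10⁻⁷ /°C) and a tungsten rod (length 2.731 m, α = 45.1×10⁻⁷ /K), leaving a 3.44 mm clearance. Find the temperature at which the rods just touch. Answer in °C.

Gap closes when ΔL₁ + ΔL₂ = 3.44 mm = 3.44×10⁻³ m
(α₁L₁ + α₂L₂)ΔT = g
α₁L₁ + α₂L₂ = 90×10⁻⁷×2.842 + 45.1×10⁻⁷×2.731 = 3.789481×10⁻⁵ m/K
ΔT = 3.44×10⁻³ / 3.789481×10⁻⁵ = 90.78 K
T = 25.6 + 90.78 = 116.38 °C

T = 116 °C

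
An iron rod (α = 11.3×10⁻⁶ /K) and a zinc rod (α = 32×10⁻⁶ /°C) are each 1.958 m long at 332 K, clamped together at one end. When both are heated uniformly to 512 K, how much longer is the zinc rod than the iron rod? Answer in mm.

7.30 mm

ΔT = 180 K
iron: ΔL = 11.3×10⁻⁶ × 1.958 m × 180 = 3.9826×10⁻³ m = 3.9826 mm
zinc: ΔL = 32×10⁻⁶ × 1.958 m × 180 = 1.1278×10⁻² m = 11.278 mm
difference = 11.278 − 3.9826 = 7.2954 mm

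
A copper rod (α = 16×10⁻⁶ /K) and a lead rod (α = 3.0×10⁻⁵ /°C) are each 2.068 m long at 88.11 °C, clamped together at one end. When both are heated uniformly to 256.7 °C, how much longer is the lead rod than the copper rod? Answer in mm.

4.88 mm

ΔT = 168.59 K
copper: ΔL = 16×10⁻⁶ × 2.068 m × 168.59 = 5.5783×10⁻³ m = 5.5783 mm
lead: ΔL = 3.0×10⁻⁵ × 2.068 m × 168.59 = 1.0459×10⁻² m = 10.459 mm
difference = 10.459 − 5.5783 = 4.8807 mm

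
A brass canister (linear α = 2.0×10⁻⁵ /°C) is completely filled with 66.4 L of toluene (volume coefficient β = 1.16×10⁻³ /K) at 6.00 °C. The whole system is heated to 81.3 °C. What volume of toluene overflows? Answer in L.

5.50 L

The canister also expands: β_container ≈ 3α = 6.0×10⁻⁵ /K
Net overflow = V₀(β_liq − 3α_cont)ΔT
β − 3α = 1.16×10⁻³ − 6.0×10⁻⁵ = 1.10×10⁻³ /K; ΔT = 75.30 K
ΔV = 66.4 × 1.10×10⁻³ × 75.30 = 5.50 L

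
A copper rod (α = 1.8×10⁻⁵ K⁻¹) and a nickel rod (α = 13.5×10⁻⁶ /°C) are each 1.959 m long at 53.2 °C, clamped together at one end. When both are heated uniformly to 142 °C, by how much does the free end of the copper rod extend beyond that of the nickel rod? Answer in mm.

ΔT = 88.8 K
copper: ΔL = 1.8×10⁻⁵ × 1.959 m × 88.8 = 3.1313×10⁻³ m = 3.1313 mm
nickel: ΔL = 13.5×10⁻⁶ × 1.959 m × 88.8 = 2.3484×10⁻³ m = 2.3484 mm
difference = 3.1313 − 2.3484 = 0.7829 mm

0.783 mm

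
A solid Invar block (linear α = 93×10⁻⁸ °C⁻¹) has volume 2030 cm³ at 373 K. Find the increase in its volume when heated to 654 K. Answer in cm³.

Isotropic solid: β ≈ 3α = 2.8×10⁻⁶ /K; ΔT = 281 K
ΔV = 3αV₀ΔT = 3(93×10⁻⁸)(2030)(281) = 1.59 cm³

ΔV = 1.59 cm³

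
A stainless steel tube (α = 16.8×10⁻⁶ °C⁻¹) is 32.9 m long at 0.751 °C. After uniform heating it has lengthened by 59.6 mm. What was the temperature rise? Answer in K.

ΔT = 108 K

ΔL = αL₀ΔT ⇒ ΔT = ΔL / (αL₀)
ΔT = 59.6×10⁻³ m / (16.8×10⁻⁶ × 32.9 m) = 107.83 K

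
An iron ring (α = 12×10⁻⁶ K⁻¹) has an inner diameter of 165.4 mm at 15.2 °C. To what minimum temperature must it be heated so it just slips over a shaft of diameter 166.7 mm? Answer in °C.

T = 670 °C

Required Δd = 166.7 − 165.4 = 1.3 mm
Δd = αd₀ΔT ⇒ ΔT = Δd/(αd₀) = 1.3 / (12×10⁻⁶ × 165.4) = 654.98 K
T_min = 15.2 + 654.98 = 670.18 °C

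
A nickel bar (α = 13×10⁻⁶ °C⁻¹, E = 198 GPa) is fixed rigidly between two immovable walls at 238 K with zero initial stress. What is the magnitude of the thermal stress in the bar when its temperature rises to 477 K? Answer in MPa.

σ = 615 MPa

Fully constrained: the free strain ε = αΔT is blocked, so σ = Eε = EαΔT.
|ΔT| = 239 K
σ = 198×10⁹ × 13×10⁻⁶ × 239 = 6.15×10⁸ Pa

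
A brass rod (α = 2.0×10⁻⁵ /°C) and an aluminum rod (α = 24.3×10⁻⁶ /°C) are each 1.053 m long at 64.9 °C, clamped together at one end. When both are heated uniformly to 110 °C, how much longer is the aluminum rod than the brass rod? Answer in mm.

ΔT = 45.1 K
brass: ΔL = 2.0×10⁻⁵ × 1.053 m × 45.1 = 9.4981×10⁻⁴ m = 0.94981 mm
aluminum: ΔL = 24.3×10⁻⁶ × 1.053 m × 45.1 = 1.1540×10⁻³ m = 1.1540 mm
difference = 1.1540 − 0.94981 = 0.20419 mm

0.204 mm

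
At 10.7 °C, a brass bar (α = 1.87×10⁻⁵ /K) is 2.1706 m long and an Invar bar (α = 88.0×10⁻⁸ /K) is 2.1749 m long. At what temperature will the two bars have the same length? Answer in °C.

T = 121.9 °C

L₁(1 + α₁ΔT) = L₂(1 + α₂ΔT) ⇒ ΔT = (L₂ − L₁)/(α₁L₁ − α₂L₂)
L₂ − L₁ = 2.1749 − 2.1706 = 4.30×10⁻³ m
α₁L₁ − α₂L₂ = 1.87×10⁻⁵×2.1706 − 88.0×10⁻⁸×2.1749 = 3.8676308×10⁻⁵ m/K
ΔT = 4.30×10⁻³ / 3.8676308×10⁻⁵ = 111.179 K
T = 10.7 + 111.179 = 121.879 °C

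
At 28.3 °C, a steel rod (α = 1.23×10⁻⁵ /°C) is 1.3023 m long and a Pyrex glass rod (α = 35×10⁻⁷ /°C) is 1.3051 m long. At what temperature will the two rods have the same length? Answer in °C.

L₁(1 + α₁ΔT) = L₂(1 + α₂ΔT) ⇒ ΔT = (L₂ − L₁)/(α₁L₁ − α₂L₂)
L₂ − L₁ = 1.3051 − 1.3023 = 2.80×10⁻³ m
α₁L₁ − α₂L₂ = 1.23×10⁻⁵×1.3023 − 35×10⁻⁷×1.3051 = 1.145044×10⁻⁵ m/K
ΔT = 2.80×10⁻³ / 1.145044×10⁻⁵ = 244.532 K
T = 28.3 + 244.532 = 272.832 °C

T = 272.8 °C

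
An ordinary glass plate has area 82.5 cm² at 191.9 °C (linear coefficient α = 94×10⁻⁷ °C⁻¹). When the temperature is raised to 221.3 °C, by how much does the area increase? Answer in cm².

ΔA = 0.0456 cm²

Area coefficient ≈ 2α; |ΔT| = 29.4 K
ΔA = 2αA₀ΔT = 2(94×10⁻⁷)(82.5)(29.4) = 0.0456 cm²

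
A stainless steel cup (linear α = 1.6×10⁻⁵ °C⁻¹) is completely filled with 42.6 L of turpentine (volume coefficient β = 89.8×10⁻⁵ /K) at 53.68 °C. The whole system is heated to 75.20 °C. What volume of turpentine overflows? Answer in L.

0.779 L

The cup also expands: β_container ≈ 3α = 4.8×10⁻⁵ /K
Net overflow = V₀(β_liq − 3α_cont)ΔT
β − 3α = 8.98×10⁻⁴ − 4.8×10⁻⁵ = 8.50×10⁻⁴ /K; ΔT = 21.52 K
ΔV = 42.6 × 8.50×10⁻⁴ × 21.52 = 0.779 L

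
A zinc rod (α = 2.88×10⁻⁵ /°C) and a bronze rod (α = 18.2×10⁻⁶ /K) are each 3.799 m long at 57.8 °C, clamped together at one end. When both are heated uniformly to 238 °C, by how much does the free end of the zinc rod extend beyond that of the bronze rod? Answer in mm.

7.26 mm

ΔT = 180.2 K
zinc: ΔL = 2.88×10⁻⁵ × 3.799 m × 180.2 = 1.9716×10⁻² m = 19.716 mm
bronze: ΔL = 18.2×10⁻⁶ × 3.799 m × 180.2 = 1.2459×10⁻² m = 12.459 mm
difference = 19.716 − 12.459 = 7.257 mm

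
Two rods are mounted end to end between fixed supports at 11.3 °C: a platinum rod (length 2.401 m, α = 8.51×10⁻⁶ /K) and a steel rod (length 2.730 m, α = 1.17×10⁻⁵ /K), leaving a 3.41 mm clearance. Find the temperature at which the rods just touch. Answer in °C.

α₁L₁ = 2.043251×10⁻⁵ m/K, α₂L₂ = 3.1941×10⁻⁵ m/K → total 5.237351×10⁻⁵ m/K
ΔT = g/(α₁L₁+α₂L₂) = 3.41×10⁻³ / 5.237351×10⁻⁵ = 65.109 K
T = 11.3 + 65.109 = 76.409 °C

T = 76.4 °C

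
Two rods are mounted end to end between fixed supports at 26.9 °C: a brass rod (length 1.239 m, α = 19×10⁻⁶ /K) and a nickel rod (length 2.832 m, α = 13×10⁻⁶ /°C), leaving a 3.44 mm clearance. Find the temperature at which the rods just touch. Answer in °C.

T = 83.9 °C

α₁L₁ = 2.3541×10⁻⁵ m/K, α₂L₂ = 3.6816×10⁻⁵ m/K → total 6.0357×10⁻⁵ m/K
ΔT = g/(α₁L₁+α₂L₂) = 3.44×10⁻³ / 6.0357×10⁻⁵ = 56.994 K
T = 26.9 + 56.994 = 83.894 °C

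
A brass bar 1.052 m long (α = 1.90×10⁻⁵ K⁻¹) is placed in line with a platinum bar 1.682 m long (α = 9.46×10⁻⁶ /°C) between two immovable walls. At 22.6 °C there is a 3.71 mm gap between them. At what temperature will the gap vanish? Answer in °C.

α₁L₁ = 1.9988×10⁻⁵ m/K, α₂L₂ = 1.591172×10⁻⁵ m/K → total 3.589972×10⁻⁵ m/K
ΔT = g/(α₁L₁+α₂L₂) = 3.71×10⁻³ / 3.589972×10⁻⁵ = 103.34 K
T = 22.6 + 103.34 = 125.94 °C

T = 126 °C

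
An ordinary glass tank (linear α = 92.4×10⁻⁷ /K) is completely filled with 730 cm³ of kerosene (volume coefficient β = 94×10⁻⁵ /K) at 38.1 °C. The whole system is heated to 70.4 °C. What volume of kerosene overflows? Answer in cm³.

21.5 cm³

The tank also expands: β_container ≈ 3α = 2.772×10⁻⁵ /K
Net overflow = V₀(β_liq − 3α_cont)ΔT
β − 3α = 9.40×10⁻⁴ − 2.772×10⁻⁵ = 9.1228×10⁻⁴ /K; ΔT = 32.3 K
ΔV = 730 × 9.1228×10⁻⁴ × 32.3 = 21.5 cm³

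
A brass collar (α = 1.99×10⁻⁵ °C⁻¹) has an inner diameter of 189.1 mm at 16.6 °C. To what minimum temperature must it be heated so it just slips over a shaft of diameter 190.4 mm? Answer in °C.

T = 362 °C

Required Δd = 190.4 − 189.1 = 1.3 mm
Δd = αd₀ΔT ⇒ ΔT = Δd/(αd₀) = 1.3 / (1.99×10⁻⁵ × 189.1) = 345.46 K
T_min = 16.6 + 345.46 = 362.06 °C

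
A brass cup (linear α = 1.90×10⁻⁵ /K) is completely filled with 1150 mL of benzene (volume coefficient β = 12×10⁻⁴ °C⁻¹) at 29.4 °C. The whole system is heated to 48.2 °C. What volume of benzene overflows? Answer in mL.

24.7 mL

The cup also expands: β_container ≈ 3α = 5.7×10⁻⁵ /K
Net overflow = V₀(β_liq − 3α_cont)ΔT
β − 3α = 1.20×10⁻³ − 5.7×10⁻⁵ = 1.143×10⁻³ /K; ΔT = 18.8 K
ΔV = 1150 × 1.143×10⁻³ × 18.8 = 24.7 mL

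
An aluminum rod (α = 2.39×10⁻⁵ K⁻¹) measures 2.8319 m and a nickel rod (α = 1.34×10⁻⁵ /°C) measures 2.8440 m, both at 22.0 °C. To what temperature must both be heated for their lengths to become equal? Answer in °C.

Equal length when α₁L₁ΔT − α₂L₂ΔT = L₂ − L₁ = 1.21×10⁻² m
α₁L₁ = 6.768241×10⁻⁵, α₂L₂ = 3.81096×10⁻⁵ → Δ(αL) = 2.957281×10⁻⁵ m/K
ΔT = 1.21×10⁻² / 2.957281×10⁻⁵ = 409.160 K, so T = 22.0 + 409.160 = 431.160 °C

T = 431.2 °C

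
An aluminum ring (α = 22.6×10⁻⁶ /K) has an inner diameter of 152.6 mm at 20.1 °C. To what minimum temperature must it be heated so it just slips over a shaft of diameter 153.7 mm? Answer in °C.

T = 339 °C

Required Δd = 153.7 − 152.6 = 1.1 mm
Δd = αd₀ΔT ⇒ ΔT = Δd/(αd₀) = 1.1 / (22.6×10⁻⁶ × 152.6) = 318.96 K
T_min = 20.1 + 318.96 = 339.06 °C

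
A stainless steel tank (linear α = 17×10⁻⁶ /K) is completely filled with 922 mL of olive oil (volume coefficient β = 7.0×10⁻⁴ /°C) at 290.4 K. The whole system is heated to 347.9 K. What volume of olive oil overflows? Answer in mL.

34.4 mL

The tank also expands: β_container ≈ 3α = 5.1×10⁻⁵ /K
Net overflow = V₀(β_liq − 3α_cont)ΔT
β − 3α = 7.00×10⁻⁴ − 5.1×10⁻⁵ = 6.49×10⁻⁴ /K; ΔT = 57.5 K
ΔV = 922 × 6.49×10⁻⁴ × 57.5 = 34.4 mL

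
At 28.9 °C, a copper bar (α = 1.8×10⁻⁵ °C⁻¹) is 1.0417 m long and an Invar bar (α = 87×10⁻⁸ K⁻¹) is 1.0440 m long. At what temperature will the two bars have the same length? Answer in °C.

Equal length when α₁L₁ΔT − α₂L₂ΔT = L₂ − L₁ = 2.30×10⁻³ m
α₁L₁ = 1.87506×10⁻⁵, α₂L₂ = 9.0828×10⁻⁷ → Δ(αL) = 1.784232×10⁻⁵ m/K
ΔT = 2.30×10⁻³ / 1.784232×10⁻⁵ = 128.907 K, so T = 28.9 + 128.907 = 157.807 °C

T = 157.8 °C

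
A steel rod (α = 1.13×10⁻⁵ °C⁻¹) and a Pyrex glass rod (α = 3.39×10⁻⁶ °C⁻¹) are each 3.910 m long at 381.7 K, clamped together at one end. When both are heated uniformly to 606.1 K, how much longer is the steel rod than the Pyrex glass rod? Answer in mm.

6.94 mm

ΔT = 224.4 K
steel: ΔL = 1.13×10⁻⁵ × 3.910 m × 224.4 = 9.9147×10⁻³ m = 9.9147 mm
Pyrex glass: ΔL = 3.39×10⁻⁶ × 3.910 m × 224.4 = 2.9744×10⁻³ m = 2.9744 mm
difference = 9.9147 − 2.9744 = 6.9403 mm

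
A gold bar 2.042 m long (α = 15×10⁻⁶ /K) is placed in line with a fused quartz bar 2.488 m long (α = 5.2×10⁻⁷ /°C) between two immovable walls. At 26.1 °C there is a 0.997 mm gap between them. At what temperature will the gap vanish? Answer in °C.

T = 57.3 °C

Gap closes when ΔL₁ + ΔL₂ = 0.997 mm = 9.97×10⁻⁴ m
(α₁L₁ + α₂L₂)ΔT = g
α₁L₁ + α₂L₂ = 15×10⁻⁶×2.042 + 5.2×10⁻⁷×2.488 = 3.192376×10⁻⁵ m/K
ΔT = 9.97×10⁻⁴ / 3.192376×10⁻⁵ = 31.231 K
T = 26.1 + 31.231 = 57.331 °C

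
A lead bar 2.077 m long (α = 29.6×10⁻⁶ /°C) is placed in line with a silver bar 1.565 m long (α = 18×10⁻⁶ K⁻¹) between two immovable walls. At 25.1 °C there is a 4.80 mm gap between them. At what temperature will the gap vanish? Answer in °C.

Gap closes when ΔL₁ + ΔL₂ = 4.80 mm = 4.80×10⁻³ m
(α₁L₁ + α₂L₂)ΔT = g
α₁L₁ + α₂L₂ = 29.6×10⁻⁶×2.077 + 18×10⁻⁶×1.565 = 8.96492×10⁻⁵ m/K
ΔT = 4.80×10⁻³ / 8.96492×10⁻⁵ = 53.542 K
T = 25.1 + 53.542 = 78.642 °C

T = 78.6 °C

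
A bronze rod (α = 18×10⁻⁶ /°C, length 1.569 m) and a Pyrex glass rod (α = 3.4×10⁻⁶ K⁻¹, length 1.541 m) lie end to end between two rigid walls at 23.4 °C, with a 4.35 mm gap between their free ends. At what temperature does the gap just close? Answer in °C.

T = 153 °C

α₁L₁ = 2.8242×10⁻⁵ m/K, α₂L₂ = 5.2394×10⁻⁶ m/K → total 3.34814×10⁻⁵ m/K
ΔT = g/(α₁L₁+α₂L₂) = 4.35×10⁻³ / 3.34814×10⁻⁵ = 129.92 K
T = 23.4 + 129.92 = 153.32 °C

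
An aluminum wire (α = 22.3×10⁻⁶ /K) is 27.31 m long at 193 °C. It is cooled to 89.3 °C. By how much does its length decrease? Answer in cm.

|ΔT| = |89.3 − 193| = 103.7 K
ΔL = αL₀ΔT = (22.3×10⁻⁶)(27.31)(103.7) = 6.32×10⁻² m

ΔL = 6.32 cm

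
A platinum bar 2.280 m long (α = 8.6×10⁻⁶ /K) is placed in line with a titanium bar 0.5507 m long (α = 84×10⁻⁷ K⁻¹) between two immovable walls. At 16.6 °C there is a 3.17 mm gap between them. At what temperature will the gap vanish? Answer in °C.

Gap closes when ΔL₁ + ΔL₂ = 3.17 mm = 3.17×10⁻³ m
(α₁L₁ + α₂L₂)ΔT = g
α₁L₁ + α₂L₂ = 8.6×10⁻⁶×2.280 + 84×10⁻⁷×0.5507 = 2.423388×10⁻⁵ m/K
ΔT = 3.17×10⁻³ / 2.423388×10⁻⁵ = 130.81 K
T = 16.6 + 130.81 = 147.41 °C

T = 147 °C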